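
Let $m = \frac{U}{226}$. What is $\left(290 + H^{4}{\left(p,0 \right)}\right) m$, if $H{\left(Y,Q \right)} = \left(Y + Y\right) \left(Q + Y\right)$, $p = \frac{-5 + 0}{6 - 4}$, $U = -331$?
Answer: $- \frac{130832715}{3616} \approx -36182.0$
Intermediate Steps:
$p = - \frac{5}{2} \approx -2.5$
$H{\left(Y,Q \right)} = 2 Y \left(Q + Y\right)$
$m = - \frac{331}{226} \approx -1.4646$
$\left(290 + H^{4}{\left(p,0 \right)}\right) m = \left(290 + \left(2 \left(- \frac{5}{2}\right) \left(0 - \frac{5}{2}\right)\right)^{4}\right) \left(- \frac{331}{226}\right) = \left(290 + \left(2 \left(- \frac{5}{2}\right) \left(- \frac{5}{2}\right)\right)^{4}\right) \left(- \frac{331}{226}\right) = \left(290 + \left(\frac{25}{2}\right)^{4}\right) \left(- \frac{331}{226}\right) = \left(290 + \frac{390625}{16}\right) \left(- \frac{331}{226}\right) = \frac{395265}{16} \left(- \frac{331}{226}\right) = - \frac{130832715}{3616}$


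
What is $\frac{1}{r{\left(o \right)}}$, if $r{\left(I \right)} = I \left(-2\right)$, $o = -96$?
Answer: $\frac{1}{192} \approx 0.0052083$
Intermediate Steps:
$r{\left(I \right)} = - 2 I$
$\frac{1}{r{\left(o \right)}} = \frac{1}{\left(-2\right) \left(-96\right)} = \frac{1}{192}$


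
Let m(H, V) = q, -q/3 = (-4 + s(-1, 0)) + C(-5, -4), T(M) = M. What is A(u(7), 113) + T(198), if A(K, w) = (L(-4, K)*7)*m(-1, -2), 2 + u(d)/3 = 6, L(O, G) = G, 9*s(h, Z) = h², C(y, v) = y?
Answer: 2438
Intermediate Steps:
s(h, Z) = h²/9
u(d) = 12 (u(d) = -6 + 3*6 = -6 + 18 = 12)
q = 80/3 (q = -3*((-4 + (⅑)*(-1)²) - 5) = -3*((-4 + (⅑)*1) - 5) = -3*((-4 + ⅑) - 5) = -3*(-35/9 - 5) = -3*(-80/9) = 80/3 ≈ 26.667)
m(H, V) = 80/3
A(K, w) = 560*K/3 (A(K, w) = (K*7)*(80/3) = (7*K)*(80/3) = 560*K/3)
A(u(7), 113) + T(198) = (560/3)*12 + 198 = 2240 + 198 = 2438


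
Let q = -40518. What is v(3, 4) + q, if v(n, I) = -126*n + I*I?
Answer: -40880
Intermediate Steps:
v(n, I) = I**2 - 126*n (v(n, I) = -126*n + I**2 = I**2 - 126*n)
v(3, 4) + q = (4**2 - 126*3) - 40518 = (16 - 378) - 40518 = -362 - 40518 = -40880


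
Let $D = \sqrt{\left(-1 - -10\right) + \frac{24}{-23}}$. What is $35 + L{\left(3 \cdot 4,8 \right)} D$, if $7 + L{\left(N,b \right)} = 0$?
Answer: $35 - \frac{7 \sqrt{4209}}{23} \approx 15.255$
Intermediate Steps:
$L{\left(N,b \right)} = -7$ ($L{\left(N,b \right)} = -7 + 0 = -7$)
$D = \frac{\sqrt{4209}}{23}$ ($D = \sqrt{\left(-1 + 10\right) + 24 \left(- \frac{1}{23}\right)} = \sqrt{9 - \frac{24}{23}} = \sqrt{\frac{183}{23}} = \frac{\sqrt{4209}}{23} \approx 2.8207$)
$35 + L{\left(3 \cdot 4,8 \right)} D = 35 - 7 \frac{\sqrt{4209}}{23} = 35 - \frac{7 \sqrt{4209}}{23}$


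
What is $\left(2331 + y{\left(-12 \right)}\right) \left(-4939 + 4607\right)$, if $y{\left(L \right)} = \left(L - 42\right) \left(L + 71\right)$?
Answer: $283860$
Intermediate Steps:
$y{\left(L \right)} = \left(-42 + L\right) \left(71 + L\right)$
$\left(2331 + y{\left(-12 \right)}\right) \left(-4939 + 4607\right) = \left(2331 + \left(-2982 + \left(-12\right)^{2} + 29 \left(-12\right)\right)\right) \left(-4939 + 4607\right) = \left(2331 - 3186\right) \left(-332\right) = \left(-855\right) \left(-332\right) = 283860$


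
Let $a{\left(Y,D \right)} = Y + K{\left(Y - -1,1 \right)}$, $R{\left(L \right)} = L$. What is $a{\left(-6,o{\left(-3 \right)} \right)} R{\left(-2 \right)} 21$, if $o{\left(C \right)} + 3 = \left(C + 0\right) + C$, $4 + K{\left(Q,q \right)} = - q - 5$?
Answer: $672$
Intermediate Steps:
$K{\left(Q,q \right)} = -9 - q$ ($K{\left(Q,q \right)} = -4 - \left(5 + q\right) = -9 - q$)
$o{\left(C \right)} = -3 + 2 C$ ($o{\left(C \right)} = -3 + \left(\left(C + 0\right) + C\right) = -3 + \left(C + C\right) = -3 + 2 C$)
$a{\left(Y,D \right)} = -10 + Y$ ($a{\left(Y,D \right)} = Y - 10 = -10 + Y$)
$a{\left(-6,o{\left(-3 \right)} \right)} R{\left(-2 \right)} 21 = \left(-10 - 6\right) \left(-2\right) 21 = \left(-16\right) \left(-2\right) 21 = 32 \cdot 21 = 672$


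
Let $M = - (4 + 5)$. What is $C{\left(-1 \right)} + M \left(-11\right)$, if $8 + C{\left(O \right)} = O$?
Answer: $90$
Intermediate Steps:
$M = -9$ ($M = \left(-1\right) 9 = -9$)
$C{\left(O \right)} = -8 + O$
$C{\left(-1 \right)} + M \left(-11\right) = \left(-8 - 1\right) - -99 = -9 + 99 = 90$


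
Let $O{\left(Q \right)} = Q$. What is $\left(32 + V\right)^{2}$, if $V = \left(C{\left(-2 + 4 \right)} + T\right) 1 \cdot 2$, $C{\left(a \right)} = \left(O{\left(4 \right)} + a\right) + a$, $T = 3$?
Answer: $2916$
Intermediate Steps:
$C{\left(a \right)} = 4 + 2 a$ ($C{\left(a \right)} = \left(4 + a\right) + a = 4 + 2 a$)
$V = 22$ ($V = \left(\left(4 + 2 \left(-2 + 4\right)\right) + 3\right) 1 \cdot 2 = \left(\left(4 + 2 \cdot 2\right) + 3\right) 1 \cdot 2 = \left(\left(4 + 4\right) + 3\right) 1 \cdot 2 = \left(8 + 3\right) 1 \cdot 2 = 11 \cdot 1 \cdot 2 = 11 \cdot 2 = 22$)
$\left(32 + V\right)^{2} = \left(32 + 22\right)^{2} = 54^{2} = 2916$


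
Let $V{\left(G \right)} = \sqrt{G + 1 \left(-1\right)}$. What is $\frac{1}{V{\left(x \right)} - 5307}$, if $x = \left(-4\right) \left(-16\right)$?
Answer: $- \frac{1769}{9388062} - \frac{\sqrt{7}}{9388062} \approx -0.00018871$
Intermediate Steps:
$x = 64$
$V{\left(G \right)} = \sqrt{-1 + G}$ ($V{\left(G \right)} = \sqrt{G - 1} = \sqrt{-1 + G}$)
$\frac{1}{V{\left(x \right)} - 5307} = \frac{1}{\sqrt{-1 + 64} - 5307} = \frac{1}{\sqrt{63} - 5307} = \frac{1}{3 \sqrt{7} - 5307} = \frac{1}{-5307 + 3 \sqrt{7}}$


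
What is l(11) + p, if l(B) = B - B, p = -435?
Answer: -435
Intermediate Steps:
l(B) = 0
l(11) + p = 0 - 435 = -435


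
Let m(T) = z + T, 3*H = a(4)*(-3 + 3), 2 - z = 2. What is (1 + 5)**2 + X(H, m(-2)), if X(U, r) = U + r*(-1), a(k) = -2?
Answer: 38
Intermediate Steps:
z = 0 (z = 2 - 1*2 = 2 - 2 = 0)
H = 0 (H = (-2*(-3 + 3))/3 = (-2*0)/3 = (1/3)*0 = 0)
m(T) = T (m(T) = 0 + T = T)
X(U, r) = U - r
(1 + 5)**2 + X(H, m(-2)) = (1 + 5)**2 + (0 - 1*(-2)) = 6**2 + (0 + 2) = 36 + 2 = 38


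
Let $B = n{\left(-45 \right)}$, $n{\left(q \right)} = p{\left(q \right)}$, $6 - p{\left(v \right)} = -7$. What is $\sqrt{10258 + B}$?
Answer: $\sqrt{10271} \approx 101.35$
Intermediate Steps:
$p{\left(v \right)} = 13$ ($p{\left(v \right)} = 6 - -7 = 6 + 7 = 13$)
$n{\left(q \right)} = 13$
$B = 13$
$\sqrt{10258 + B} = \sqrt{10258 + 13} = \sqrt{10271}$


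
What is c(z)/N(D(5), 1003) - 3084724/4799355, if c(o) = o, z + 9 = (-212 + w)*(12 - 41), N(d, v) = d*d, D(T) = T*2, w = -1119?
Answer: 3697972741/9598710 ≈ 385.26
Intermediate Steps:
D(T) = 2*T
N(d, v) = d²
z = 38590 (z = -9 + (-212 - 1119)*(12 - 41) = -9 - 1331*(-29) = -9 + 38599 = 38590)
c(z)/N(D(5), 1003) - 3084724/4799355 = 38590/((2*5)²) - 3084724/4799355 = 38590/(10²) - 3084724*1/4799355 = 38590/100 - 3084724/4799355 = 38590*(1/100) - 3084724/4799355 = 3859/10 - 3084724/4799355 = 3697972741/9598710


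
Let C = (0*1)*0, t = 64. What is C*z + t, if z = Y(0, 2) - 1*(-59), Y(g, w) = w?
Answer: 64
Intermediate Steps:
C = 0 (C = 0*0 = 0)
z = 61 (z = 2 - 1*(-59) = 2 + 59 = 61)
C*z + t = 0*61 + 64 = 0 + 64 = 64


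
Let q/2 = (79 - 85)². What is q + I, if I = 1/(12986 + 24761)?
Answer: 2717785/37747 ≈ 72.000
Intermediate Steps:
q = 72 (q = 2*(79 - 85)² = 2*(-6)² = 2*36 = 72)
I = 1/37747 ≈ 2.6492e-5
q + I = 72 + 1/37747 = 2717785/37747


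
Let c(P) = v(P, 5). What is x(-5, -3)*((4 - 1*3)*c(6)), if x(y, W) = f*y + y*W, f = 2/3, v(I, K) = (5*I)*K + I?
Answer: 1820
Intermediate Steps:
v(I, K) = I + 5*I*K (v(I, K) = 5*I*K + I = I + 5*I*K)
f = ⅔ (f = 2*(⅓) = ⅔ ≈ 0.66667)
c(P) = 26*P (c(P) = P*(1 + 5*5) = P*(1 + 25) = P*26 = 26*P)
x(y, W) = 2*y/3 + W*y (x(y, W) = 2*y/3 + y*W = 2*y/3 + W*y)
x(-5, -3)*((4 - 1*3)*c(6)) = ((⅓)*(-5)*(2 + 3*(-3)))*((4 - 1*3)*(26*6)) = ((⅓)*(-5)*(2 - 9))*((4 - 3)*156) = ((⅓)*(-5)*(-7))*(1*156) = (35/3)*156 = 1820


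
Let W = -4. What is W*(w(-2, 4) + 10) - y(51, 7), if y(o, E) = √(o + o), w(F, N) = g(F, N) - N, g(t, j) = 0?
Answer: -24 - √102 ≈ -34.099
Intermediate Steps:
w(F, N) = -N (w(F, N) = 0 - N = -N)
y(o, E) = √2*√o (y(o, E) = √(2*o) = √2*√o)
W*(w(-2, 4) + 10) - y(51, 7) = -4*(-1*4 + 10) - √2*√51 = -4*(-4 + 10) - √102 = -4*6 - √102 = -24 - √102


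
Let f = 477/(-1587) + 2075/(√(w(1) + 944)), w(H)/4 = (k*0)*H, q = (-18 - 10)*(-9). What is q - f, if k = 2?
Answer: 133467/529 - 2075*√59/236 ≈ 184.77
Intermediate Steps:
q = 252 (q = -28*(-9) = 252)
w(H) = 0 (w(H) = 4*((2*0)*H) = 4*(0*H) = 4*0 = 0)
f = -159/529 + 2075*√59/236 (f = 477/(-1587) + 2075/(√(0 + 944)) = 477*(-1/1587) + 2075/(√944) = -159/529 + 2075/((4*√59)) = -159/529 + 2075*(√59/236) = -159/529 + 2075*√59/236 ≈ 67.235)
q - f = 252 - (-159/529 + 2075*√59/236) = 252 + (159/529 - 2075*√59/236) = 133467/529 - 2075*√59/236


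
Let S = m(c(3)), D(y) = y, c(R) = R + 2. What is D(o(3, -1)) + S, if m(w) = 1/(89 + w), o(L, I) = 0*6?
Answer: 1/94 ≈ 0.010638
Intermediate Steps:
c(R) = 2 + R
o(L, I) = 0
S = 1/94 (S = 1/(89 + (2 + 3)) = 1/(89 + 5) = 1/94 ≈ 0.010638)
D(o(3, -1)) + S = 0 + 1/94 = 1/94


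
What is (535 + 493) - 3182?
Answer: -2154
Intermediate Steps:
(535 + 493) - 3182 = 1028 - 3182 = -2154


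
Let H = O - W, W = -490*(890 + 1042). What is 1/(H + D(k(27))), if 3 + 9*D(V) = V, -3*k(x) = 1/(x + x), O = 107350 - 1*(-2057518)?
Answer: 1458/4536636497 ≈ 3.2138e-7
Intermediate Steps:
O = 2164868 (O = 107350 + 2057518 = 2164868)
k(x) = -1/(6*x) (k(x) = -1/(3*(x + x)) = -1/(2*x)/3 = -1/(6*x))
D(V) = -1/3 + V/9
W = -946680 (W = -490*1932 = -946680)
H = 3111548 (H = 2164868 - 1*(-946680) = 2164868 + 946680 = 3111548)
1/(H + D(k(27))) = 1/(3111548 + (-1/3 + (-1/6/27)/9)) = 1/(3111548 + (-1/3 + (-1/6*1/27)/9)) = 1/(3111548 + (-1/3 + (1/9)*(-1/162))) = 1/(3111548 + (-1/3 - 1/1458)) = 1/(3111548 - 487/1458) = 1/(4536636497/1458) = 1458/4536636497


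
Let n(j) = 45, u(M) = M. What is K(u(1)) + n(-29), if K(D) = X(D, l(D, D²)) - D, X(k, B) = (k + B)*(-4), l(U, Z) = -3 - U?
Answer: 56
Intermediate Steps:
X(k, B) = -4*B - 4*k (X(k, B) = (B + k)*(-4) = -4*B - 4*k)
K(D) = 12 - D (K(D) = (-4*(-3 - D) - 4*D) - D = ((12 + 4*D) - 4*D) - D = 12 - D)
K(u(1)) + n(-29) = (12 - 1*1) + 45 = (12 - 1) + 45 = 11 + 45 = 56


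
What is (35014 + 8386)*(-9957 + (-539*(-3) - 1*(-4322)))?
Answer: -174381200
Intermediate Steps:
(35014 + 8386)*(-9957 + (-539*(-3) - 1*(-4322))) = 43400*(-9957 + (1617 + 4322)) = 43400*(-9957 + 5939) = 43400*(-4018) = -174381200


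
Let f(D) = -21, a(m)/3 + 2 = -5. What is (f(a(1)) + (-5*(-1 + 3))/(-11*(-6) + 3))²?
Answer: 2128681/4761 ≈ 447.11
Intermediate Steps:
a(m) = -21 (a(m) = -6 + 3*(-5) = -6 - 15 = -21)
(f(a(1)) + (-5*(-1 + 3))/(-11*(-6) + 3))² = (-21 + (-5*(-1 + 3))/(-11*(-6) + 3))² = (-21 + (-5*2)/(66 + 3))² = (-21 - 10/69)² = (-1459/69)² = 2128681/4761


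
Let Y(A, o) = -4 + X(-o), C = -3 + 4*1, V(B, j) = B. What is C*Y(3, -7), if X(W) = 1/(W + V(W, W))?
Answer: -55/14 ≈ -3.9286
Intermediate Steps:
C = 1 (C = -3 + 4 = 1)
X(W) = 1/(2*W) (X(W) = 1/(W + W) = 1/(2*W))
Y(A, o) = -4 - 1/(2*o) (Y(A, o) = -4 + 1/(2*((-o))) = -4 + (-1/o)/2 = -4 - 1/(2*o))
C*Y(3, -7) = 1*(-4 - ½/(-7)) = 1*(-4 - ½*(-⅐)) = 1*(-4 + 1/14) = 1*(-55/14) = -55/14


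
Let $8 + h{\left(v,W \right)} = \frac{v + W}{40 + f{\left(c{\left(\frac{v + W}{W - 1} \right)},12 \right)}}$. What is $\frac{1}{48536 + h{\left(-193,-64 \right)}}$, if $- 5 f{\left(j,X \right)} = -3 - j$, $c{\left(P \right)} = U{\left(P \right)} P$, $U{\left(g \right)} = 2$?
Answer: $\frac{13709}{665186827} \approx 2.0609 \cdot 10^{-5}$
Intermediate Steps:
$c{\left(P \right)} = 2 P$
$f{\left(j,X \right)} = \frac{3}{5} + \frac{j}{5}$ ($f{\left(j,X \right)} = - \frac{-3 - j}{5} = \frac{3}{5} + \frac{j}{5}$)
$h{\left(v,W \right)} = -8 + \frac{W + v}{\frac{203}{5} + \frac{2 \left(W + v\right)}{5 \left(-1 + W\right)}}$ ($h{\left(v,W \right)} = -8 + \frac{v + W}{40 + \left(\frac{3}{5} + \frac{2 \frac{v + W}{W - 1}}{5}\right)} = -8 + \frac{W + v}{40 + \left(\frac{3}{5} + \frac{2 \frac{W + v}{-1 + W}}{5}\right)} = -8 + \frac{W + v}{40 + \left(\frac{3}{5} + \frac{2 \frac{1}{-1 + W} \left(W + v\right)}{5}\right)} = -8 + \frac{W + v}{40 + \left(\frac{3}{5} + \frac{2 \left(W + v\right)}{5 \left(-1 + W\right)}\right)} = -8 + \frac{W + v}{\frac{203}{5} + \frac{2 \left(W + v\right)}{5 \left(-1 + W\right)}}$)
$\frac{1}{48536 + h{\left(-193,-64 \right)}} = \frac{1}{48536 + \frac{24 - -2560 - -3088 + 5 \left(-1 - 64\right) \left(-320 - 64 - 193\right)}{-203 + 2 \left(-193\right) + 205 \left(-64\right)}} = \frac{1}{48536 + \frac{24 + 2560 + 3088 + 5 \left(-65\right) \left(-577\right)}{-203 - 386 - 13120}} = \frac{1}{48536 + \frac{24 + 2560 + 3088 + 187525}{-13709}} = \frac{1}{48536 - \frac{193197}{13709}} = \frac{1}{\frac{665186827}{13709}} = \frac{13709}{665186827}$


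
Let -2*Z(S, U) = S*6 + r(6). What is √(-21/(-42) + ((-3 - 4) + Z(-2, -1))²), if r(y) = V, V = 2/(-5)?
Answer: √114/10 ≈ 1.0677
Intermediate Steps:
V = -⅖ (V = 2*(-⅕) = -⅖ ≈ -0.40000)
r(y) = -⅖
Z(S, U) = ⅕ - 3*S (Z(S, U) = -(S*6 - ⅖)/2 = -(6*S - ⅖)/2 = -(-⅖ + 6*S)/2 = ⅕ - 3*S)
√(-21/(-42) + ((-3 - 4) + Z(-2, -1))²) = √(-21/(-42) + ((-3 - 4) + (⅕ - 3*(-2)))²) = √(-21*(-1/42) + (-7 + (⅕ + 6))²) = √(½ + (-7 + 31/5)²) = √(½ + (-⅘)²) = √(½ + 16/25) = √(57/50) = √114/10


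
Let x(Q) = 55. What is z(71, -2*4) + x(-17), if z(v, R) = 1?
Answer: 56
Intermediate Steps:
z(71, -2*4) + x(-17) = 1 + 55 = 56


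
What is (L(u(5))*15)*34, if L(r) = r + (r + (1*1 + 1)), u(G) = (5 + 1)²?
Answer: 37740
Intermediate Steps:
u(G) = 36 (u(G) = 6² = 36)
L(r) = 2 + 2*r (L(r) = r + (r + (1 + 1)) = r + (r + 2) = r + (2 + r) = 2 + 2*r)
(L(u(5))*15)*34 = ((2 + 2*36)*15)*34 = ((2 + 72)*15)*34 = (74*15)*34 = 1110*34 = 37740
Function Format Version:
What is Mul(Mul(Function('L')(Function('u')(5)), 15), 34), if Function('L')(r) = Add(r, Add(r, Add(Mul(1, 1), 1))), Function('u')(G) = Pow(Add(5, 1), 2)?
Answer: 37740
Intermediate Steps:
Function('u')(G) = 36 (Function('u')(G) = Pow(6, 2) = 36)
Function('L')(r) = Add(2, Mul(2, r)) (Function('L')(r) = Add(r, Add(r, Add(1, 1))) = Add(r, Add(r, 2)) = Add(r, Add(2, r)) = Add(2, Mul(2, r)))
Mul(Mul(Function('L')(Function('u')(5)), 15), 34) = Mul(Mul(Add(2, Mul(2, 36)), 15), 34) = Mul(Mul(Add(2, 72), 15), 34) = Mul(Mul(74, 15), 34) = Mul(1110, 34) = 37740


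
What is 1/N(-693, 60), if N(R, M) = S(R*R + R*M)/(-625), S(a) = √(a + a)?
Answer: -625*√97482/292446 ≈ -0.66726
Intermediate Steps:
S(a) = √2*√a (S(a) = √(2*a) = √2*√a)
N(R, M) = -√2*√(R² + M*R)/625 (N(R, M) = (√2*√(R*R + R*M))/(-625) = (√2*√(R² + M*R))*(-1/625) = -√2*√(R² + M*R)/625)
1/N(-693, 60) = 1/(-√2*√(-693*(60 - 693))/625) = 1/(-√2*√(-693*(-633))/625) = 1/(-√2*√438669/625) = 1/(-√2*3*√48741/625) = 1/(-3*√97482/625) = -625*√97482/292446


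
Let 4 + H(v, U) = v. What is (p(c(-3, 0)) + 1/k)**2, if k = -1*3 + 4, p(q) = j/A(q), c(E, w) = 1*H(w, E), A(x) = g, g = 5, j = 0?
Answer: 1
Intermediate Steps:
H(v, U) = -4 + v
A(x) = 5
c(E, w) = -4 + w (c(E, w) = 1*(-4 + w) = -4 + w)
p(q) = 0 (p(q) = 0/5 = 0*(1/5) = 0)
k = 1 (k = -3 + 4 = 1)
(p(c(-3, 0)) + 1/k)**2 = (0 + 1/1)**2 = (0 + 1)**2 = 1**2 = 1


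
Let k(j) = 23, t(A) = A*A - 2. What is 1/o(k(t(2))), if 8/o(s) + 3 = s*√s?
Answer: -3/8 + 23*√23/8 ≈ 13.413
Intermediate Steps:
t(A) = -2 + A² (t(A) = A² - 2 = -2 + A²)
o(s) = 8/(-3 + s^(3/2)) (o(s) = 8/(-3 + s*√s) = 8/(-3 + s^(3/2)))
1/o(k(t(2))) = 1/(8/(-3 + 23^(3/2))) = 1/(8/(-3 + 23*√23)) = -3/8 + 23*√23/8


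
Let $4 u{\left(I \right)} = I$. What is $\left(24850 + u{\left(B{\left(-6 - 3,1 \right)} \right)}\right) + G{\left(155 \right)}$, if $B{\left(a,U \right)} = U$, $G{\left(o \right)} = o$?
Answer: $\frac{100021}{4} \approx 25005.0$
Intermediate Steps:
$u{\left(I \right)} = \frac{I}{4}$
$\left(24850 + u{\left(B{\left(-6 - 3,1 \right)} \right)}\right) + G{\left(155 \right)} = \left(24850 + \frac{1}{4} \cdot 1\right) + 155 = \left(24850 + \frac{1}{4}\right) + 155 = \frac{99401}{4} + 155 = \frac{100021}{4}$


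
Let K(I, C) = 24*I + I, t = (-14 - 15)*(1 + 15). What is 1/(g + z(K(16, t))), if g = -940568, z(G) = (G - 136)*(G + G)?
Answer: -1/729368 ≈ -1.3711e-6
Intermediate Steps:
t = -464 (t = -29*16 = -464)
K(I, C) = 25*I
z(G) = 2*G*(-136 + G) (z(G) = (-136 + G)*(2*G) = 2*G*(-136 + G))
1/(g + z(K(16, t))) = 1/(-940568 + 2*(25*16)*(-136 + 25*16)) = 1/(-940568 + 2*400*(-136 + 400)) = 1/(-940568 + 2*400*264) = 1/(-940568 + 211200) = 1/(-729368) = -1/729368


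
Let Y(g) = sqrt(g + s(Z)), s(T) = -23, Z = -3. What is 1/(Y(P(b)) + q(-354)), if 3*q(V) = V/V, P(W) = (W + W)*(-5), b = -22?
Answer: -3/1772 + 9*sqrt(197)/1772 ≈ 0.069594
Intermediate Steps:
P(W) = -10*W (P(W) = (2*W)*(-5) = -10*W)
Y(g) = sqrt(-23 + g) (Y(g) = sqrt(g - 23) = sqrt(-23 + g))
q(V) = 1/3 (q(V) = (V/V)/3 = (1/3)*1 = 1/3)
1/(Y(P(b)) + q(-354)) = 1/(sqrt(-23 - 10*(-22)) + 1/3) = 1/(sqrt(-23 + 220) + 1/3) = 1/(sqrt(197) + 1/3) = 1/(1/3 + sqrt(197))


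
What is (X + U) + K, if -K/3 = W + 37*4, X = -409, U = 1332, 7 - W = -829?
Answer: -2029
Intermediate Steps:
W = 836 (W = 7 - 1*(-829) = 7 + 829 = 836)
K = -2952 (K = -3*(836 + 37*4) = -3*(836 + 148) = -3*984 = -2952)
(X + U) + K = (-409 + 1332) - 2952 = 923 - 2952 = -2029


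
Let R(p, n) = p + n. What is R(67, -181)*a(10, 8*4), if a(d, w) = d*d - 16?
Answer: -9576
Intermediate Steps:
a(d, w) = -16 + d² (a(d, w) = d² - 16 = -16 + d²)
R(p, n) = n + p
R(67, -181)*a(10, 8*4) = (-181 + 67)*(-16 + 10²) = -114*(-16 + 100) = -114*84 = -9576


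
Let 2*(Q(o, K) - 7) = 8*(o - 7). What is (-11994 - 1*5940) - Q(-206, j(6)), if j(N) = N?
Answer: -17089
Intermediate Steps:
Q(o, K) = -21 + 4*o (Q(o, K) = 7 + (8*(o - 7))/2 = 7 + (8*(-7 + o))/2 = 7 + (-56 + 8*o)/2 = 7 + (-28 + 4*o) = -21 + 4*o)
(-11994 - 1*5940) - Q(-206, j(6)) = (-11994 - 1*5940) - (-21 + 4*(-206)) = (-11994 - 5940) - (-21 - 824) = -17934 - 1*(-845) = -17934 + 845 = -17089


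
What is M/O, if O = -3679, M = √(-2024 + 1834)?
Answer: -I*√190/3679 ≈ -0.0037467*I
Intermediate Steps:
M = I*√190 (M = √(-190) = I*√190 ≈ 13.784*I)
M/O = (I*√190)/(-3679) = (I*√190)*(-1/3679) = -I*√190/3679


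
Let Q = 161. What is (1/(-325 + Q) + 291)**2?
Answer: 2277484729/26896 ≈ 84678.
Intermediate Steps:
(1/(-325 + Q) + 291)**2 = (1/(-325 + 161) + 291)**2 = (1/(-164) + 291)**2 = (-1/164 + 291)**2 = (47723/164)**2 = 2277484729/26896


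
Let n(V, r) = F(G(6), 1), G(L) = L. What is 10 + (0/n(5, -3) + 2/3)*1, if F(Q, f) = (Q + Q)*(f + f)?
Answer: 32/3 ≈ 10.667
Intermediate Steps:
F(Q, f) = 4*Q*f (F(Q, f) = (2*Q)*(2*f) = 4*Q*f)
n(V, r) = 24 (n(V, r) = 4*6*1 = 24)
10 + (0/n(5, -3) + 2/3)*1 = 10 + (0/24 + 2/3)*1 = 10 + (0*(1/24) + 2*(⅓))*1 = 10 + (0 + ⅔)*1 = 10 + (⅔)*1 = 10 + ⅔ = 32/3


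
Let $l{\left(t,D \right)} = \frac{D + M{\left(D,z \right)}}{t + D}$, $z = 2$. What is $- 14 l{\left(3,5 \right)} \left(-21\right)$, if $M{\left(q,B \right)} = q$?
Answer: $\frac{735}{2} \approx 367.5$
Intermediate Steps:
$l{\left(t,D \right)} = \frac{2 D}{D + t}$ ($l{\left(t,D \right)} = \frac{D + D}{t + D} = \frac{2 D}{D + t}$)
$- 14 l{\left(3,5 \right)} \left(-21\right) = - 14 \cdot 2 \cdot 5 \frac{1}{5 + 3} \left(-21\right) = - 14 \cdot 2 \cdot 5 \cdot \frac{1}{8} \left(-21\right) = \left(-14\right) \frac{5}{4} \left(-21\right) = \left(- \frac{35}{2}\right) \left(-21\right) = \frac{735}{2}$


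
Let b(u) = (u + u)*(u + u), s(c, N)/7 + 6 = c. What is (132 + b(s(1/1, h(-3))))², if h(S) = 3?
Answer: 25321024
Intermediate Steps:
s(c, N) = -42 + 7*c
b(u) = 4*u² (b(u) = (2*u)*(2*u) = 4*u²)
(132 + b(s(1/1, h(-3))))² = (132 + 4*(-42 + 7/1)²)² = (132 + 4*(-42 + 7*1)²)² = (132 + 4*(-42 + 7)²)² = (132 + 4*(-35)²)² = (132 + 4*1225)² = (132 + 4900)² = 5032² = 25321024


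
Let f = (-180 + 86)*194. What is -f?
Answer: 18236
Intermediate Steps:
f = -18236 (f = -94*194 = -18236)
-f = -1*(-18236) = 18236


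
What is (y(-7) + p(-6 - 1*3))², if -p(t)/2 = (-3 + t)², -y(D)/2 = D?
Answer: 75076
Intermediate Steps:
y(D) = -2*D
p(t) = -2*(-3 + t)²
(y(-7) + p(-6 - 1*3))² = (-2*(-7) - 2*(-3 + (-6 - 1*3))²)² = (14 - 2*(-3 + (-6 - 3))²)² = (14 - 2*(-3 - 9)²)² = (14 - 2*(-12)²)² = (14 - 2*144)² = (14 - 288)² = (-274)² = 75076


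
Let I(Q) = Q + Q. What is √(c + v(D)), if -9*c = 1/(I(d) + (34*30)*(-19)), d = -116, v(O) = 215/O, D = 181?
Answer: √33677930271643/5324658 ≈ 1.0899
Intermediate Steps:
I(Q) = 2*Q
c = 1/176508 (c = -1/(9*(2*(-116) + (34*30)*(-19))) = -1/(9*(-232 + 1020*(-19))) = -1/(9*(-232 - 19380)) = -⅑/(-19612) = -⅑*(-1/19612) = 1/176508 ≈ 5.6655e-6)
√(c + v(D)) = √(1/176508 + 215/181) = √(37949401/31947948) = √33677930271643/5324658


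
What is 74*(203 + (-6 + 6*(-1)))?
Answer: 14134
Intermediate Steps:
74*(203 + (-6 + 6*(-1))) = 74*(203 + (-6 - 6)) = 74*(203 - 12) = 74*191 = 14134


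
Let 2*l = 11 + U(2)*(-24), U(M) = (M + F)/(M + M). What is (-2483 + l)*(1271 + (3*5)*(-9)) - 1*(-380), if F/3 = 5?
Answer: -2871996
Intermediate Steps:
F = 15 (F = 3*5 = 15)
U(M) = (15 + M)/(2*M) (U(M) = (M + 15)/(M + M) = (15 + M)/((2*M)) = (15 + M)*(1/(2*M)) = (15 + M)/(2*M))
l = -91/2 (l = (11 + ((1/2)*(15 + 2)/2)*(-24))/2 = (11 + ((1/2)*(1/2)*17)*(-24))/2 = (11 + (17/4)*(-24))/2 = (11 - 102)/2 = (1/2)*(-91) = -91/2 ≈ -45.500)
(-2483 + l)*(1271 + (3*5)*(-9)) - 1*(-380) = (-2483 - 91/2)*(1271 + (3*5)*(-9)) - 1*(-380) = -5057*(1271 + 15*(-9))/2 + 380 = -5057*(1271 - 135)/2 + 380 = -5057/2*1136 + 380 = -2872376 + 380 = -2871996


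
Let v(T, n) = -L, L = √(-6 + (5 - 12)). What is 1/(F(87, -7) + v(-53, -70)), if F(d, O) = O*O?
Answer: 49/2414 + I*√13/2414 ≈ 0.020298 + 0.0014936*I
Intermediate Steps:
F(d, O) = O²
L = I*√13 (L = √(-6 - 7) = √(-13) = I*√13 ≈ 3.6056*I)
v(T, n) = -I*√13
1/(F(87, -7) + v(-53, -70)) = 1/((-7)² - I*√13) = 1/(49 - I*√13)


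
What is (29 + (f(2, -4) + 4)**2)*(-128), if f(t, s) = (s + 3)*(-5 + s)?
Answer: -25344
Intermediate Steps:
f(t, s) = (-5 + s)*(3 + s) (f(t, s) = (3 + s)*(-5 + s) = (-5 + s)*(3 + s))
(29 + (f(2, -4) + 4)**2)*(-128) = (29 + ((-15 + (-4)**2 - 2*(-4)) + 4)**2)*(-128) = (29 + ((-15 + 16 + 8) + 4)**2)*(-128) = (29 + (9 + 4)**2)*(-128) = (29 + 13**2)*(-128) = (29 + 169)*(-128) = 198*(-128) = -25344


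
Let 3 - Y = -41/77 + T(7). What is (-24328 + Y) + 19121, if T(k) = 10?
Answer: -401437/77 ≈ -5213.5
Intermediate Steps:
Y = -498/77 (Y = 3 - (-41/77 + 10) = 3 - 1*729/77 = 3 - 729/77 = -498/77 ≈ -6.4675)
(-24328 + Y) + 19121 = (-24328 - 498/77) + 19121 = -1873754/77 + 19121 = -401437/77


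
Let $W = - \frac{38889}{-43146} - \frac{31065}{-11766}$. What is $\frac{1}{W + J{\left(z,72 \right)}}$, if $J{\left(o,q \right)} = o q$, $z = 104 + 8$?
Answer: $\frac{4700517}{37921616296} \approx 0.00012395$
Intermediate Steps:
$z = 112$
$W = \frac{16647208}{4700517}$ ($W = \left(-38889\right) \left(- \frac{1}{43146}\right) - - \frac{10355}{3922} = \frac{4321}{4794} + \frac{10355}{3922} = \frac{16647208}{4700517} \approx 3.5416$)
$\frac{1}{W + J{\left(z,72 \right)}} = \frac{1}{\frac{16647208}{4700517} + 112 \cdot 72} = \frac{1}{\frac{16647208}{4700517} + 8064} = \frac{1}{\frac{37921616296}{4700517}} = \frac{4700517}{37921616296}$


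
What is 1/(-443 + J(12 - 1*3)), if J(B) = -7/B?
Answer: -9/3994 ≈ -0.0022534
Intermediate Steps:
1/(-443 + J(12 - 1*3)) = 1/(-443 - 7/(12 - 1*3)) = 1/(-443 - 7/(12 - 3)) = 1/(-443 - 7/9) = 1/(-3994/9) = -9/3994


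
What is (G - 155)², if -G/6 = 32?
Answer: 120409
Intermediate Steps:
G = -192 (G = -6*32 = -192)
(G - 155)² = (-192 - 155)² = (-347)² = 120409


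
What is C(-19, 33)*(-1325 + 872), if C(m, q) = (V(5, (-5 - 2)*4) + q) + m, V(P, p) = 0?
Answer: -6342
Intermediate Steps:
C(m, q) = m + q (C(m, q) = (0 + q) + m = q + m = m + q)
C(-19, 33)*(-1325 + 872) = (-19 + 33)*(-1325 + 872) = 14*(-453) = -6342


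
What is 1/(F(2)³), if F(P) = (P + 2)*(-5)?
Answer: -1/8000 ≈ -0.00012500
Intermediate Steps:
F(P) = -10 - 5*P (F(P) = (2 + P)*(-5) = -10 - 5*P)
1/(F(2)³) = 1/((-10 - 5*2)³) = 1/((-10 - 10)³) = 1/((-20)³) = 1/(-8000) = -1/8000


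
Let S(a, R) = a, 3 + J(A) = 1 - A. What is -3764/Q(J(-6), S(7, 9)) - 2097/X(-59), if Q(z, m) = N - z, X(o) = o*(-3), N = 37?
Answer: -245143/1947 ≈ -125.91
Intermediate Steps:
J(A) = -2 - A (J(A) = -3 + (1 - A) = -2 - A)
X(o) = -3*o
Q(z, m) = 37 - z
-3764/Q(J(-6), S(7, 9)) - 2097/X(-59) = -3764/(37 - (-2 - 1*(-6))) - 2097/((-3*(-59))) = -3764/(37 - (-2 + 6)) - 2097/177 = -3764/(37 - 1*4) - 2097*1/177 = -3764/(37 - 4) - 699/59 = -3764/33 - 699/59 = -245143/1947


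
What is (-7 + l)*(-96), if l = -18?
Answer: 2400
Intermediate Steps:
(-7 + l)*(-96) = (-7 - 18)*(-96) = -25*(-96) = 2400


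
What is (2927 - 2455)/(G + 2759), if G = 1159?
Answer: 236/1959 ≈ 0.12047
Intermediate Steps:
(2927 - 2455)/(G + 2759) = (2927 - 2455)/(1159 + 2759) = 472/3918 = 472*(1/3918) = 236/1959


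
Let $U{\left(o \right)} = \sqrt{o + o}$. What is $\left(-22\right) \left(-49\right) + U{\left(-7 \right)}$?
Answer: $1078 + i \sqrt{14} \approx 1078.0 + 3.7417 i$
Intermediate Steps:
$U{\left(o \right)} = \sqrt{2} \sqrt{o}$ ($U{\left(o \right)} = \sqrt{2 o} = \sqrt{2} \sqrt{o}$)
$\left(-22\right) \left(-49\right) + U{\left(-7 \right)} = \left(-22\right) \left(-49\right) + \sqrt{2} \sqrt{-7} = 1078 + \sqrt{2} i \sqrt{7} = 1078 + i \sqrt{14}$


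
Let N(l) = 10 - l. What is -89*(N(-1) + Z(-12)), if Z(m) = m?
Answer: 89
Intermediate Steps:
-89*(N(-1) + Z(-12)) = -89*((10 - 1*(-1)) - 12) = -89*((10 + 1) - 12) = -89*(11 - 12) = -89*(-1) = 89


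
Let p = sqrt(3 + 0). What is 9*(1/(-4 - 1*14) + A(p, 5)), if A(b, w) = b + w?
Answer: 89/2 + 9*sqrt(3) ≈ 60.088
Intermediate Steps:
p = sqrt(3) ≈ 1.7320
9*(1/(-4 - 1*14) + A(p, 5)) = 9*(1/(-4 - 1*14) + (sqrt(3) + 5)) = 9*(1/(-4 - 14) + (5 + sqrt(3))) = 9*(1/(-18) + (5 + sqrt(3))) = 9*(-1/18 + (5 + sqrt(3))) = 9*(89/18 + sqrt(3)) = 89/2 + 9*sqrt(3)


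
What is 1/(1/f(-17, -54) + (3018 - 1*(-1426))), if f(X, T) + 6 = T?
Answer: 60/266639 ≈ 0.00022502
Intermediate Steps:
f(X, T) = -6 + T
1/(1/f(-17, -54) + (3018 - 1*(-1426))) = 1/(1/(-6 - 54) + (3018 - 1*(-1426))) = 1/(1/(-60) + (3018 + 1426)) = 1/(-1/60 + 4444) = 1/(266639/60) = 60/266639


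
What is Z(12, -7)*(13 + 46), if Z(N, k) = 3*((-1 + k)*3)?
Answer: -4248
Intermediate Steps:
Z(N, k) = -9 + 9*k (Z(N, k) = 3*(-3 + 3*k) = -9 + 9*k)
Z(12, -7)*(13 + 46) = (-9 + 9*(-7))*(13 + 46) = (-9 - 63)*59 = -72*59 = -4248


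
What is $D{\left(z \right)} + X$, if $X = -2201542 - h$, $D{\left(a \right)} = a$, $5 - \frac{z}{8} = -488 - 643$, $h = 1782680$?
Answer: $-3975134$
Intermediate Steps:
$z = 9088$ ($z = 40 - 8 \left(-488 - 643\right) = 40 - -9048 = 40 + 9048 = 9088$)
$X = -3984222$ ($X = -2201542 - 1782680 = -3984222$)
$D{\left(z \right)} + X = 9088 - 3984222 = -3975134$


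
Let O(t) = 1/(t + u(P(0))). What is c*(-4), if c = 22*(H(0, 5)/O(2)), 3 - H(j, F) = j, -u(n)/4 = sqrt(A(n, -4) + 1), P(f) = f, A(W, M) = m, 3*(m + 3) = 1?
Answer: -528 + 352*I*sqrt(15) ≈ -528.0 + 1363.3*I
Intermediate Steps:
m = -8/3 (m = -3 + (1/3)*1 = -3 + 1/3 = -8/3 ≈ -2.6667)
A(W, M) = -8/3
u(n) = -4*I*sqrt(15)/3 (u(n) = -4*sqrt(-8/3 + 1) = -4*I*sqrt(15)/3)
H(j, F) = 3 - j
O(t) = 1/(t - 4*I*sqrt(15)/3)
c = 132 - 88*I*sqrt(15) (c = 22*((3 - 1*0)/((3/(3*2 - 4*I*sqrt(15))))) = 22*((3 + 0)/((3/(6 - 4*I*sqrt(15))))) = 22*(3*(2 - 4*I*sqrt(15)/3)) = 22*(6 - 4*I*sqrt(15)) = 132 - 88*I*sqrt(15) ≈ 132.0 - 340.82*I)
c*(-4) = (132 - 88*I*sqrt(15))*(-4) = -528 + 352*I*sqrt(15)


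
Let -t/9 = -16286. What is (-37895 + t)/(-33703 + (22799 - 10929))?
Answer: -108679/21833 ≈ -4.9777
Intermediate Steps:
t = 146574 (t = -9*(-16286) = 146574)
(-37895 + t)/(-33703 + (22799 - 10929)) = (-37895 + 146574)/(-33703 + (22799 - 10929)) = 108679/(-33703 + 11870) = 108679/(-21833) = 108679*(-1/21833) = -108679/21833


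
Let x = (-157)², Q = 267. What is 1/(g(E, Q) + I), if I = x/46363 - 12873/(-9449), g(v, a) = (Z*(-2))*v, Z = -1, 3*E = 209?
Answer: 1314251961/185608324466 ≈ 0.0070808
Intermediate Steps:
E = 209/3 (E = (⅓)*209 = 209/3 ≈ 69.667)
x = 24649
g(v, a) = 2*v (g(v, a) = (-1*(-2))*v = 2*v)
I = 829739300/438083987 (I = 24649/46363 - 12873/(-9449) = 24649*(1/46363) - 12873*(-1/9449) = 24649/46363 + 12873/9449 = 829739300/438083987 ≈ 1.8940)
1/(g(E, Q) + I) = 1/(2*(209/3) + 829739300/438083987) = 1/(418/3 + 829739300/438083987) = 1/(185608324466/1314251961) = 1314251961/185608324466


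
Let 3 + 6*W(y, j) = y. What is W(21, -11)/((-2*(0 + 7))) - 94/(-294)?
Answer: 31/294 ≈ 0.10544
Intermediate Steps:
W(y, j) = -½ + y/6
W(21, -11)/((-2*(0 + 7))) - 94/(-294) = (-½ + (⅙)*21)/((-2*(0 + 7))) - 94/(-294) = (-½ + 7/2)/((-2*7)) - 94*(-1/294) = 3/(-14) + 47/147 = 3*(-1/14) + 47/147 = -3/14 + 47/147 = 31/294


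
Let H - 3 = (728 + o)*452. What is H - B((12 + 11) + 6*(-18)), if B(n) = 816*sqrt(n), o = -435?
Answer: 132439 - 816*I*sqrt(85) ≈ 1.3244e+5 - 7523.1*I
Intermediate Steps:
H = 132439 (H = 3 + (728 - 435)*452 = 3 + 293*452 = 3 + 132436 = 132439)
H - B((12 + 11) + 6*(-18)) = 132439 - 816*sqrt((12 + 11) + 6*(-18)) = 132439 - 816*sqrt(23 - 108) = 132439 - 816*sqrt(-85) = 132439 - 816*I*sqrt(85)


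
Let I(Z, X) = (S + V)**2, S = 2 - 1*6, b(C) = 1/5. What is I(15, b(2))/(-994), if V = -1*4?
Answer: -32/497 ≈ -0.064386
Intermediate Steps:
b(C) = 1/5
V = -4
S = -4 (S = 2 - 6 = -4)
I(Z, X) = 64 (I(Z, X) = (-4 - 4)**2 = (-8)**2 = 64)
I(15, b(2))/(-994) = 64/(-994) = 64*(-1/994) = -32/497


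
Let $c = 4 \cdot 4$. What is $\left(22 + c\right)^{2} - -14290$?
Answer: $15734$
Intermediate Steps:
$c = 16$
$\left(22 + c\right)^{2} - -14290 = \left(22 + 16\right)^{2} - -14290 = 38^{2} + 14290 = 1444 + 14290 = 15734$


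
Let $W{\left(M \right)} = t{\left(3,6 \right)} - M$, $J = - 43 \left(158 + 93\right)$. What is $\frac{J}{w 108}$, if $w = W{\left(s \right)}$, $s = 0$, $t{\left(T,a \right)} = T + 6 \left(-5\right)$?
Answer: $\frac{10793}{2916} \approx 3.7013$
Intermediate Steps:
$t{\left(T,a \right)} = -30 + T$ ($t{\left(T,a \right)} = T - 30 = -30 + T$)
$J = -10793$ ($J = \left(-43\right) 251 = -10793$)
$W{\left(M \right)} = -27 - M$ ($W{\left(M \right)} = \left(-30 + 3\right) - M = -27 - M$)
$w = -27$ ($w = -27 - 0 = -27 + 0 = -27$)
$\frac{J}{w 108} = - \frac{10793}{\left(-27\right) 108} = - \frac{10793}{-2916} = \left(-10793\right) \left(- \frac{1}{2916}\right) = \frac{10793}{2916}$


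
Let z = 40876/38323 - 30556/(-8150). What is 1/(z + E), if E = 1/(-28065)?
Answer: 876561020925/4221329223577 ≈ 0.20765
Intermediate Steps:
z = 752068494/156166225 (z = 40876*(1/38323) - 30556*(-1/8150) = 40876/38323 + 15278/4075 = 752068494/156166225 ≈ 4.8158)
E = -1/28065 ≈ -3.5632e-5
1/(z + E) = 1/(752068494/156166225 - 1/28065) = 1/(4221329223577/876561020925) = 876561020925/4221329223577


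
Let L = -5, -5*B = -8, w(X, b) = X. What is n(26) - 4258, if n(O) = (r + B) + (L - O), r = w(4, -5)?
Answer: -21417/5 ≈ -4283.4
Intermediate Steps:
r = 4
B = 8/5 (B = -1/5*(-8) = 8/5 ≈ 1.6000)
n(O) = 3/5 - O (n(O) = (4 + 8/5) + (-5 - O) = 28/5 + (-5 - O) = 3/5 - O)
n(26) - 4258 = (3/5 - 1*26) - 4258 = (3/5 - 26) - 4258 = -127/5 - 4258 = -21417/5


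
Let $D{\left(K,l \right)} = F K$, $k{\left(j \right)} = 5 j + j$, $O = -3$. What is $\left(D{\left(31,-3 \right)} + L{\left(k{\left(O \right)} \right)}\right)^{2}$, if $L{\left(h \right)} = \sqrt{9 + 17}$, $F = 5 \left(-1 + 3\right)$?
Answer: $\left(310 + \sqrt{26}\right)^{2} \approx 99287.0$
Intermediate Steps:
$F = 10$ ($F = 5 \cdot 2 = 10$)
$k{\left(j \right)} = 6 j$
$D{\left(K,l \right)} = 10 K$
$L{\left(h \right)} = \sqrt{26}$
$\left(D{\left(31,-3 \right)} + L{\left(k{\left(O \right)} \right)}\right)^{2} = \left(10 \cdot 31 + \sqrt{26}\right)^{2} = \left(310 + \sqrt{26}\right)^{2}$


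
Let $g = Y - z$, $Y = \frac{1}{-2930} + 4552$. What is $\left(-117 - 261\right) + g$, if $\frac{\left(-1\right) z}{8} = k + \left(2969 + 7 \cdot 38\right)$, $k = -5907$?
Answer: $- \frac{50401861}{2930} \approx -17202.0$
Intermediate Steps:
$Y = \frac{13337359}{2930}$ ($Y = - \frac{1}{2930} + 4552 = \frac{13337359}{2930} \approx 4552.0$)
$z = 21376$ ($z = - 8 \left(-5907 + \left(2969 + 7 \cdot 38\right)\right) = - 8 \left(-5907 + \left(2969 + 266\right)\right) = - 8 \left(-5907 + 3235\right) = \left(-8\right) \left(-2672\right) = 21376$)
$g = - \frac{49294321}{2930}$ ($g = \frac{13337359}{2930} - 21376 = - \frac{49294321}{2930} \approx -16824.0$)
$\left(-117 - 261\right) + g = \left(-117 - 261\right) - \frac{49294321}{2930} = -378 - \frac{49294321}{2930} = - \frac{50401861}{2930}$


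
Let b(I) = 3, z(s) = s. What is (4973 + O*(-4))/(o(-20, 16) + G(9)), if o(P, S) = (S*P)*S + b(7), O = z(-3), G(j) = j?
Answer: -4985/5108 ≈ -0.97592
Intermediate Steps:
O = -3
o(P, S) = 3 + P*S² (o(P, S) = (S*P)*S + 3 = (P*S)*S + 3 = P*S² + 3 = 3 + P*S²)
(4973 + O*(-4))/(o(-20, 16) + G(9)) = (4973 - 3*(-4))/((3 - 20*16²) + 9) = (4973 + 12)/((3 - 20*256) + 9) = 4985/((3 - 5120) + 9) = 4985/(-5117 + 9) = 4985/(-5108) = 4985*(-1/5108) = -4985/5108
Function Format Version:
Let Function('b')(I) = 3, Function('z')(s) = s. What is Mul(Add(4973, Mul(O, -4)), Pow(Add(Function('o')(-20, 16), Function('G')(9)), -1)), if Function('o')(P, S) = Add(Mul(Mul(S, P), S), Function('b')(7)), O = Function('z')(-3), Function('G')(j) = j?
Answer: Rational(-4985, 5108) ≈ -0.97592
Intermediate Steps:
O = -3
Function('o')(P, S) = Add(3, Mul(P, Pow(S, 2))) (Function('o')(P, S) = Add(Mul(Mul(S, P), S), 3) = Add(Mul(Mul(P, S), S), 3) = Add(Mul(P, Pow(S, 2)), 3) = Add(3, Mul(P, Pow(S, 2))))
Mul(Add(4973, Mul(O, -4)), Pow(Add(Function('o')(-20, 16), Function('G')(9)), -1)) = Mul(Add(4973, Mul(-3, -4)), Pow(Add(Add(3, Mul(-20, Pow(16, 2))), 9), -1)) = Mul(Add(4973, 12), Pow(Add(Add(3, Mul(-20, 256)), 9), -1)) = Mul(4985, Pow(Add(Add(3, -5120), 9), -1)) = Mul(4985, Pow(Add(-5117, 9), -1)) = Mul(4985, Pow(-5108, -1)) = Mul(4985, Rational(-1, 5108)) = Rational(-4985, 5108)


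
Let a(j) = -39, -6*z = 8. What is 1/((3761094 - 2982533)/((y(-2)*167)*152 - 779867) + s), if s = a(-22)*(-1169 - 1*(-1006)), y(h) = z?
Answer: 2441137/15515972226 ≈ 0.00015733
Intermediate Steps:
z = -4/3 (z = -⅙*8 = -4/3 ≈ -1.3333)
y(h) = -4/3
s = 6357 (s = -39*(-1169 - 1*(-1006)) = -39*(-1169 + 1006) = -39*(-163) = 6357)
1/((3761094 - 2982533)/((y(-2)*167)*152 - 779867) + s) = 1/((3761094 - 2982533)/(-4/3*167*152 - 779867) + 6357) = 1/(778561/(-668/3*152 - 779867) + 6357) = 1/(778561/(-101536/3 - 779867) + 6357) = 1/(778561/(-2441137/3) + 6357) = 1/(778561*(-3/2441137) + 6357) = 1/(-2335683/2441137 + 6357) = 1/(15515972226/2441137) = 2441137/15515972226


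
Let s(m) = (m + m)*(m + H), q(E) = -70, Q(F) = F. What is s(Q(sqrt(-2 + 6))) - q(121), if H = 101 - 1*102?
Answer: 74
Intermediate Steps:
H = -1 (H = 101 - 102 = -1)
s(m) = 2*m*(-1 + m) (s(m) = (m + m)*(m - 1) = (2*m)*(-1 + m) = 2*m*(-1 + m))
s(Q(sqrt(-2 + 6))) - q(121) = 2*sqrt(-2 + 6)*(-1 + sqrt(-2 + 6)) - 1*(-70) = 2*sqrt(4)*(-1 + sqrt(4)) + 70 = 2*2*(-1 + 2) + 70 = 2*2*1 + 70 = 4 + 70 = 74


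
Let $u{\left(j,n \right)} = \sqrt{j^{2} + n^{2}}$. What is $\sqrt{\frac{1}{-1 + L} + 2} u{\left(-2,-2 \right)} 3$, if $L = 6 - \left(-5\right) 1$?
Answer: $\frac{6 \sqrt{105}}{5} \approx 12.296$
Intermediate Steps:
$L = 11$ ($L = 6 - -5 = 6 + 5 = 11$)
$\sqrt{\frac{1}{-1 + L} + 2} u{\left(-2,-2 \right)} 3 = \sqrt{\frac{1}{-1 + 11} + 2} \sqrt{\left(-2\right)^{2} + \left(-2\right)^{2}} \cdot 3 = \sqrt{\frac{1}{10} + 2} \sqrt{4 + 4} \cdot 3 = \sqrt{\frac{1}{10} + 2} \sqrt{8} \cdot 3 = \sqrt{\frac{21}{10}} \cdot 2 \sqrt{2} \cdot 3 = \frac{\sqrt{210}}{10} \cdot 2 \sqrt{2} \cdot 3 = \frac{2 \sqrt{105}}{5} \cdot 3 = \frac{6 \sqrt{105}}{5}$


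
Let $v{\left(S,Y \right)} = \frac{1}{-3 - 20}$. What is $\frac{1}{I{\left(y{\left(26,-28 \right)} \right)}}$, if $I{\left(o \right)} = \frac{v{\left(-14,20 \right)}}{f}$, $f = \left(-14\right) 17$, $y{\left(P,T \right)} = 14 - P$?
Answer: $5474$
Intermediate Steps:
$v{\left(S,Y \right)} = - \frac{1}{23}$ ($v{\left(S,Y \right)} = \frac{1}{-23} = - \frac{1}{23}$)
$f = -238$
$I{\left(o \right)} = \frac{1}{5474}$ ($I{\left(o \right)} = - \frac{1}{23 \left(-238\right)} = \left(- \frac{1}{23}\right) \left(- \frac{1}{238}\right) = \frac{1}{5474}$)
$\frac{1}{I{\left(y{\left(26,-28 \right)} \right)}} = \frac{1}{\frac{1}{5474}} = 5474$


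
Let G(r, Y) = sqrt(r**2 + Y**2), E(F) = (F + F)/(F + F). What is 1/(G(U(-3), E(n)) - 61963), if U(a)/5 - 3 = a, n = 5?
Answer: -1/61962 ≈ -1.6139e-5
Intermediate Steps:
U(a) = 15 + 5*a
E(F) = 1 (E(F) = (2*F)/((2*F)) = (2*F)*(1/(2*F)) = 1)
G(r, Y) = sqrt(Y**2 + r**2)
1/(G(U(-3), E(n)) - 61963) = 1/(sqrt(1**2 + (15 + 5*(-3))**2) - 61963) = 1/(sqrt(1 + (15 - 15)**2) - 61963) = 1/(sqrt(1 + 0**2) - 61963) = 1/(sqrt(1 + 0) - 61963) = 1/(sqrt(1) - 61963) = 1/(1 - 61963) = 1/(-61962) = -1/61962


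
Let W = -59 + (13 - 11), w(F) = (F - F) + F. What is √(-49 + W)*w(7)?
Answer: 7*I*√106 ≈ 72.069*I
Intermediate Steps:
w(F) = F (w(F) = 0 + F = F)
W = -57 (W = -59 + 2 = -57)
√(-49 + W)*w(7) = √(-49 - 57)*7 = √(-106)*7 = (I*√106)*7 = 7*I*√106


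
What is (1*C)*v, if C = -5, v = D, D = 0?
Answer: 0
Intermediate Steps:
v = 0
(1*C)*v = (1*(-5))*0 = -5*0 = 0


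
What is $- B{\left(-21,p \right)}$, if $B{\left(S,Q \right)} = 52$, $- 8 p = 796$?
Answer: $-52$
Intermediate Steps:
$p = - \frac{199}{2}$ ($p = \left(- \frac{1}{8}\right) 796 = - \frac{199}{2} \approx -99.5$)
$- B{\left(-21,p \right)} = \left(-1\right) 52 = -52$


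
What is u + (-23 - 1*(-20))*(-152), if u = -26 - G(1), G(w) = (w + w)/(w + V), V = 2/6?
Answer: 857/2 ≈ 428.50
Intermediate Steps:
V = ⅓ (V = 2*(⅙) = ⅓ ≈ 0.33333)
G(w) = 2*w/(⅓ + w) (G(w) = (w + w)/(w + ⅓) = (2*w)/(⅓ + w) = 2*w/(⅓ + w))
u = -55/2 (u = -26 - 6/(1 + 3*1) = -26 - 6/(1 + 3) = -26 - 6/4 = -26 - 1*3/2 = -26 - 3/2 = -55/2 ≈ -27.500)
u + (-23 - 1*(-20))*(-152) = -55/2 + (-23 - 1*(-20))*(-152) = -55/2 + (-23 + 20)*(-152) = -55/2 - 3*(-152) = -55/2 + 456 = 857/2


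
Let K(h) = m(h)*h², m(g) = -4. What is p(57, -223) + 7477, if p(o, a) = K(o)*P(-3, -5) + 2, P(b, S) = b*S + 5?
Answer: -252441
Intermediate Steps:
P(b, S) = 5 + S*b (P(b, S) = S*b + 5 = 5 + S*b)
K(h) = -4*h²
p(o, a) = 2 - 80*o² (p(o, a) = (-4*o²)*(5 - 5*(-3)) + 2 = (-4*o²)*(5 + 15) + 2 = -4*o²*20 + 2 = -80*o² + 2 = 2 - 80*o²)
p(57, -223) + 7477 = (2 - 80*57²) + 7477 = (2 - 80*3249) + 7477 = (2 - 259920) + 7477 = -259918 + 7477 = -252441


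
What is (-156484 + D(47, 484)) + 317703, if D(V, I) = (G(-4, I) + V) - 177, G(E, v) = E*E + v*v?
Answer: 395361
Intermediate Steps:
G(E, v) = E² + v²
D(V, I) = -161 + V + I² (D(V, I) = (((-4)² + I²) + V) - 177 = ((16 + I²) + V) - 177 = (16 + V + I²) - 177 = -161 + V + I²)
(-156484 + D(47, 484)) + 317703 = (-156484 + (-161 + 47 + 484²)) + 317703 = (-156484 + (-161 + 47 + 234256)) + 317703 = (-156484 + 234142) + 317703 = 77658 + 317703 = 395361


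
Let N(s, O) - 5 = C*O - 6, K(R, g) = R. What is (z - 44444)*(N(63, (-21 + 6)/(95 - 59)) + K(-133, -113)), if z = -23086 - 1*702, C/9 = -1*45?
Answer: -2371062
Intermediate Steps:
C = -405 (C = 9*(-1*45) = 9*(-45) = -405)
N(s, O) = -1 - 405*O (N(s, O) = 5 + (-405*O - 6) = 5 + (-6 - 405*O) = -1 - 405*O)
z = -23788 (z = -23086 - 702 = -23788)
(z - 44444)*(N(63, (-21 + 6)/(95 - 59)) + K(-133, -113)) = (-23788 - 44444)*((-1 - 405*(-21 + 6)/(95 - 59)) - 133) = -68232*((-1 - (-6075)/36) - 133) = -68232*((-1 - 405*(-5/12)) - 133) = -68232*((-1 + 675/4) - 133) = -68232*(671/4 - 133) = -68232*139/4 = -2371062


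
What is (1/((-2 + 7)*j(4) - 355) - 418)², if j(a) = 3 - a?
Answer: 22644531361/129600 ≈ 1.7473e+5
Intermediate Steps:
(1/((-2 + 7)*j(4) - 355) - 418)² = (1/((-2 + 7)*(3 - 1*4) - 355) - 418)² = (1/(5*(3 - 4) - 355) - 418)² = (1/(5*(-1) - 355) - 418)² = (1/(-5 - 355) - 418)² = (1/(-360) - 418)² = (-1/360 - 418)² = (-150481/360)² = 22644531361/129600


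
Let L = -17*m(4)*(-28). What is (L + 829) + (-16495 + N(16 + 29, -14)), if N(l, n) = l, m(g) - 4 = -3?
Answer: -15145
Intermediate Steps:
m(g) = 1 (m(g) = 4 - 3 = 1)
L = 476 (L = -17*1*(-28) = -17*(-28) = 476)
(L + 829) + (-16495 + N(16 + 29, -14)) = (476 + 829) + (-16495 + (16 + 29)) = 1305 + (-16495 + 45) = 1305 - 16450 = -15145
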